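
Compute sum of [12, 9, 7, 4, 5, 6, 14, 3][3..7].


Prefix sums: [0, 12, 21, 28, 32, 37, 43, 57, 60]
Sum[3..7] = prefix[8] - prefix[3] = 60 - 28 = 32


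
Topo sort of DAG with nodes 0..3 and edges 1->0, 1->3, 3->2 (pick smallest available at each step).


Kahn's algorithm, process smallest node first
Order: [1, 0, 3, 2]


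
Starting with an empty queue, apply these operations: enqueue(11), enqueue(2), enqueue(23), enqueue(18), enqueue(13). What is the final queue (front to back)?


enqueue(11) -> [11]
enqueue(2) -> [11, 2]
enqueue(23) -> [11, 2, 23]
enqueue(18) -> [11, 2, 23, 18]
enqueue(13) -> [11, 2, 23, 18, 13]
Final queue (front to back): [11, 2, 23, 18, 13]


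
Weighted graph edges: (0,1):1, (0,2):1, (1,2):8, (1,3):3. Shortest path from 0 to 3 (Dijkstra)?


Dijkstra from 0:
Distances: {0: 0, 1: 1, 2: 1, 3: 4}
Shortest distance to 3 = 4, path = [0, 1, 3]


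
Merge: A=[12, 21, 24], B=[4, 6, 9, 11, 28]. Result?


Compare heads, take smaller each step.
Merged: [4, 6, 9, 11, 12, 21, 24, 28]


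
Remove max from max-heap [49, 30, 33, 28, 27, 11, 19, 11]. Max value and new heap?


Max = 49
Replace root with last, heapify down
Resulting heap: [33, 30, 19, 28, 27, 11, 11]


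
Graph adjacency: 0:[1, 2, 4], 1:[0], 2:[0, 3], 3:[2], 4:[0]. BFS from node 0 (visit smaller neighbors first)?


BFS queue: start with [0]
Visit order: [0, 1, 2, 4, 3]


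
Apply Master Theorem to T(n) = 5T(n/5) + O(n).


a=5, b=5, c=1. log_5(5)=1 = c=1. Case 2: O(n^c log n) = O(n log n)
Complexity: O(n log n)


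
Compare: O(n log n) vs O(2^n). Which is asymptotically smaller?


linearithmic grows slower than exponential
O(n log n) is asymptotically smaller; O(2^n) grows faster


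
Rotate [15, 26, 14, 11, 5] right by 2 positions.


Right rotate by 2: [11, 5, 15, 26, 14]


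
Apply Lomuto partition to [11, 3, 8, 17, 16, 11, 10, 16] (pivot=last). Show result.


Elements <= 16 go left of pivot.
Result: [11, 3, 8, 16, 11, 10, 16, 17], pivot at index 6


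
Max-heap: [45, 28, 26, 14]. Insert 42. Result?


Append 42: [45, 28, 26, 14, 42]
Bubble up: swap idx 4(42) with idx 1(28)
Result: [45, 42, 26, 14, 28]


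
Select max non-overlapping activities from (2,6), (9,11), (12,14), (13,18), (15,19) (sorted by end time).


Greedy: pick earliest-ending, then skip overlaps.
Selected (4 activities): [(2, 6), (9, 11), (12, 14), (15, 19)]


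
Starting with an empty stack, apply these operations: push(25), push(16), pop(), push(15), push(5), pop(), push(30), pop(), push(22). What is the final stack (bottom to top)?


push(25) -> [25]
push(16) -> [25, 16]
pop() returns 16 -> [25]
push(15) -> [25, 15]
push(5) -> [25, 15, 5]
pop() returns 5 -> [25, 15]
push(30) -> [25, 15, 30]
pop() returns 30 -> [25, 15]
push(22) -> [25, 15, 22]
Final stack (bottom to top): [25, 15, 22]


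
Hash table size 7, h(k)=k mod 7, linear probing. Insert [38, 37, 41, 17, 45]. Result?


Insertions: 38->slot 3; 37->slot 2; 41->slot 6; 17->slot 4; 45->slot 5
Table: [None, None, 37, 38, 17, 45, 41]


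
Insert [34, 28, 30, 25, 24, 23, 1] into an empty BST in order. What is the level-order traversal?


Root = 34; build tree by BST insertion.
Level-Order traversal: [34, 28, 25, 30, 24, 23, 1]


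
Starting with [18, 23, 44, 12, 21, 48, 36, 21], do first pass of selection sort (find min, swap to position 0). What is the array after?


After one pass: [12, 23, 44, 18, 21, 48, 36, 21]


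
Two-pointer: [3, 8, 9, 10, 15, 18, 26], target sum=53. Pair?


Two pointers: lo=0, hi=6
No pair sums to 53


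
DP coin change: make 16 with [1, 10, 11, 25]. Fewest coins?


dp[0]=0; dp[i]=1+min(dp[i-c] for c in coins)
...dp[11]=1, dp[12]=2, dp[13]=3, dp[14]=4, dp[15]=5, dp[16]=6
Minimum coins for 16 = 6


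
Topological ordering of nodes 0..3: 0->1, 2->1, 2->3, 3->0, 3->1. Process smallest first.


Kahn's algorithm, process smallest node first
Order: [2, 3, 0, 1]


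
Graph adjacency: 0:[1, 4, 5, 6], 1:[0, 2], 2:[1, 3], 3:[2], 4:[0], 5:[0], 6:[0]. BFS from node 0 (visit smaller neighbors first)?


BFS queue: start with [0]
Visit order: [0, 1, 4, 5, 6, 2, 3]


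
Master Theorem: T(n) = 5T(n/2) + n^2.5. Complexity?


a=5, b=2, c=2.5. log_2(5)=2.322 < c=2.5. Case 3: O(n^c) = O(n^2.500)
Complexity: O(n^2.500)


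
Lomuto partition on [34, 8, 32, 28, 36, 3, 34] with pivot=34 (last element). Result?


Elements <= 34 go left of pivot.
Result: [34, 8, 32, 28, 3, 34, 36], pivot at index 5


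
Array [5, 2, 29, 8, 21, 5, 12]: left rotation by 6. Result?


Left rotate by 6: [12, 5, 2, 29, 8, 21, 5]


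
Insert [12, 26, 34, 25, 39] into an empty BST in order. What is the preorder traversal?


Root = 12; build tree by BST insertion.
Preorder traversal: [12, 26, 25, 34, 39]


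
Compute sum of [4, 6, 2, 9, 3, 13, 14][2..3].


Prefix sums: [0, 4, 10, 12, 21, 24, 37, 51]
Sum[2..3] = prefix[4] - prefix[2] = 21 - 10 = 11


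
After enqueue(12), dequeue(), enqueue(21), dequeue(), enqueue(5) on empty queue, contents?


enqueue(12) -> [12]
dequeue() returns 12 -> []
enqueue(21) -> [21]
dequeue() returns 21 -> []
enqueue(5) -> [5]
Final queue (front to back): [5]


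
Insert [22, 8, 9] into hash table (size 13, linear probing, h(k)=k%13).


Insertions: 22->slot 9; 8->slot 8; 9->slot 10
Table: [None, None, None, None, None, None, None, None, 8, 22, 9, None, None]


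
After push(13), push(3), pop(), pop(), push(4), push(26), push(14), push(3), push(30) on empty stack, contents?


push(13) -> [13]
push(3) -> [13, 3]
pop() returns 3 -> [13]
pop() returns 13 -> []
push(4) -> [4]
push(26) -> [4, 26]
push(14) -> [4, 26, 14]
push(3) -> [4, 26, 14, 3]
push(30) -> [4, 26, 14, 3, 30]
Final stack (bottom to top): [4, 26, 14, 3, 30]


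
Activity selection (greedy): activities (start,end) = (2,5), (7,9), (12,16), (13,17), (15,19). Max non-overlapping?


Greedy: pick earliest-ending, then skip overlaps.
Selected (3 activities): [(2, 5), (7, 9), (12, 16)]


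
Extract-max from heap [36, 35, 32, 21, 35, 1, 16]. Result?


Max = 36
Replace root with last, heapify down
Resulting heap: [35, 35, 32, 21, 16, 1]


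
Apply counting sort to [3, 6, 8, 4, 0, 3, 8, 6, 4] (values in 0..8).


Count array: [1, 0, 0, 2, 2, 0, 2, 0, 2]
Reconstruct: [0, 3, 3, 4, 4, 6, 6, 8, 8]


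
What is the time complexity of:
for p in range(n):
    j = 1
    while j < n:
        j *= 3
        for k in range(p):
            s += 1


Per nesting level: O(n) * O(log n) * O(n) [triangular over p] = O(n^2 log n)
Complexity: O(n^2 log n)


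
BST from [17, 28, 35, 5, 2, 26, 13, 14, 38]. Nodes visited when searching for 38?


BST root = 17
Search for 38: compare at each node
Path: [17, 28, 35, 38]


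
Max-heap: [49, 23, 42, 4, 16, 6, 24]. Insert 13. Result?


Append 13: [49, 23, 42, 4, 16, 6, 24, 13]
Bubble up: swap idx 7(13) with idx 3(4)
Result: [49, 23, 42, 13, 16, 6, 24, 4]


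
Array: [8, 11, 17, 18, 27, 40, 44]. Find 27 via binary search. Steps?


Search for 27:
[0,6] mid=3 arr[3]=18
[4,6] mid=5 arr[5]=40
[4,4] mid=4 arr[4]=27
Total: 3 comparisons


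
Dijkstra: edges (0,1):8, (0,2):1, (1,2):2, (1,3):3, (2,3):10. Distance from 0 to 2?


Dijkstra from 0:
Distances: {0: 0, 1: 3, 2: 1, 3: 6}
Shortest distance to 2 = 1, path = [0, 2]


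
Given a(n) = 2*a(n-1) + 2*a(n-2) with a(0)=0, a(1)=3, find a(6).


Build bottom-up:
...a(4)=48, a(5)=132, a(6)=2*132+2*48=360


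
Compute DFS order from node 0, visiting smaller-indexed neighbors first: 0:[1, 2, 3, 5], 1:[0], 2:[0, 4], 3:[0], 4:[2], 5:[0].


DFS stack-based: start with [0]
Visit order: [0, 1, 2, 4, 3, 5]


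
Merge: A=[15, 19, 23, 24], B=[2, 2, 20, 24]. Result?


Compare heads, take smaller each step.
Merged: [2, 2, 15, 19, 20, 23, 24, 24]


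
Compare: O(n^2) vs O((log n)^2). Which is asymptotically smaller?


polylogarithmic grows slower than quadratic
O((log n)^2) is asymptotically smaller; O(n^2) grows faster


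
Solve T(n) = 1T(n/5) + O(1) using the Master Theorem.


a=1, b=5, c=0. log_5(1)=0 = c=0. Case 2: O(n^c log n) = O(log n)
Complexity: O(log n)


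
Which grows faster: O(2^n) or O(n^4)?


quartic grows slower than exponential
O(n^4) is asymptotically smaller; O(2^n) grows faster


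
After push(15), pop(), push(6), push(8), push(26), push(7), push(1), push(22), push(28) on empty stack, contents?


push(15) -> [15]
pop() returns 15 -> []
push(6) -> [6]
push(8) -> [6, 8]
push(26) -> [6, 8, 26]
push(7) -> [6, 8, 26, 7]
push(1) -> [6, 8, 26, 7, 1]
push(22) -> [6, 8, 26, 7, 1, 22]
push(28) -> [6, 8, 26, 7, 1, 22, 28]
Final stack (bottom to top): [6, 8, 26, 7, 1, 22, 28]


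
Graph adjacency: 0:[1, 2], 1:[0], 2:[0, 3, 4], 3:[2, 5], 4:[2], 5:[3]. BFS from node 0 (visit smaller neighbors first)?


BFS queue: start with [0]
Visit order: [0, 1, 2, 3, 4, 5]


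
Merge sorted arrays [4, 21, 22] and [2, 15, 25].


Compare heads, take smaller each step.
Merged: [2, 4, 15, 21, 22, 25]


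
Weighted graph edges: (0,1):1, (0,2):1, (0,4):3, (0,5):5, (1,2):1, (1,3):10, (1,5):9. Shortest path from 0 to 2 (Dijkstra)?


Dijkstra from 0:
Distances: {0: 0, 1: 1, 2: 1, 3: 11, 4: 3, 5: 5}
Shortest distance to 2 = 1, path = [0, 2]


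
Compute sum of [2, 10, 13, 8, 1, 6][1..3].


Prefix sums: [0, 2, 12, 25, 33, 34, 40]
Sum[1..3] = prefix[4] - prefix[1] = 33 - 2 = 31


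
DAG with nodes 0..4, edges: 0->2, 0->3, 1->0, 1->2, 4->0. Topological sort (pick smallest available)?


Kahn's algorithm, process smallest node first
Order: [1, 4, 0, 2, 3]


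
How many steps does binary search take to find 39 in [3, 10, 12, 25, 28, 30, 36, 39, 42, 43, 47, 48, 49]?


Search for 39:
[0,12] mid=6 arr[6]=36
[7,12] mid=9 arr[9]=43
[7,8] mid=7 arr[7]=39
Total: 3 comparisons


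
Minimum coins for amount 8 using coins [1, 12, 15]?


dp[0]=0; dp[i]=1+min(dp[i-c] for c in coins)
...dp[3]=3, dp[4]=4, dp[5]=5, dp[6]=6, dp[7]=7, dp[8]=8
Minimum coins for 8 = 8


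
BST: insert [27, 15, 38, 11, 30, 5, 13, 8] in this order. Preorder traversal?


Root = 27; build tree by BST insertion.
Preorder traversal: [27, 15, 11, 5, 8, 13, 38, 30]


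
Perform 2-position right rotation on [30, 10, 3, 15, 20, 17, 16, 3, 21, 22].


Right rotate by 2: [21, 22, 30, 10, 3, 15, 20, 17, 16, 3]


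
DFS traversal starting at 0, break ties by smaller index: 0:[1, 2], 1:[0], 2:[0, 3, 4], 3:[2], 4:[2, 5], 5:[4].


DFS stack-based: start with [0]
Visit order: [0, 1, 2, 3, 4, 5]


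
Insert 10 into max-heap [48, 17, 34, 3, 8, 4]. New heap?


Append 10: [48, 17, 34, 3, 8, 4, 10]
Bubble up: no swaps needed
Result: [48, 17, 34, 3, 8, 4, 10]


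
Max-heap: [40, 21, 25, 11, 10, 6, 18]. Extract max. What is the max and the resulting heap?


Max = 40
Replace root with last, heapify down
Resulting heap: [25, 21, 18, 11, 10, 6]


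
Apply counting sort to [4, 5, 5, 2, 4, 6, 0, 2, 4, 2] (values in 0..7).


Count array: [1, 0, 3, 0, 3, 2, 1, 0]
Reconstruct: [0, 2, 2, 2, 4, 4, 4, 5, 5, 6]


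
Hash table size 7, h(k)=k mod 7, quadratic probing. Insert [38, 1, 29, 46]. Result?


Insertions: 38->slot 3; 1->slot 1; 29->slot 2; 46->slot 4
Table: [None, 1, 29, 38, 46, None, None]


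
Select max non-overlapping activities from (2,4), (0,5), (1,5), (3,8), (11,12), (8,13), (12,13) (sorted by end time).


Greedy: pick earliest-ending, then skip overlaps.
Selected (3 activities): [(2, 4), (11, 12), (12, 13)]


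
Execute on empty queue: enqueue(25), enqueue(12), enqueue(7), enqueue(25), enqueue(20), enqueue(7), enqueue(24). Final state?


enqueue(25) -> [25]
enqueue(12) -> [25, 12]
enqueue(7) -> [25, 12, 7]
enqueue(25) -> [25, 12, 7, 25]
enqueue(20) -> [25, 12, 7, 25, 20]
enqueue(7) -> [25, 12, 7, 25, 20, 7]
enqueue(24) -> [25, 12, 7, 25, 20, 7, 24]
Final queue (front to back): [25, 12, 7, 25, 20, 7, 24]


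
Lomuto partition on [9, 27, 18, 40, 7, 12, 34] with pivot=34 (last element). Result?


Elements <= 34 go left of pivot.
Result: [9, 27, 18, 7, 12, 34, 40], pivot at index 5


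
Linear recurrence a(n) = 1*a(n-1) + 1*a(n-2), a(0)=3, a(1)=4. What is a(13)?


Build bottom-up:
...a(11)=521, a(12)=843, a(13)=1*843+1*521=1364


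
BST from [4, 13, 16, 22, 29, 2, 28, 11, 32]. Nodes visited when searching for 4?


BST root = 4
Search for 4: compare at each node
Path: [4]


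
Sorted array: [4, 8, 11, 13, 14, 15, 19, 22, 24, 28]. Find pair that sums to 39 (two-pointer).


Two pointers: lo=0, hi=9
Found pair: (11, 28) summing to 39


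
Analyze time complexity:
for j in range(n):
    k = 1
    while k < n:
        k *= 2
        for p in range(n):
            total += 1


Per nesting level: O(n) * O(log n) * O(n) = O(n^2 log n)
Complexity: O(n^2 log n)


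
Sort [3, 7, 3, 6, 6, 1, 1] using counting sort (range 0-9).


Count array: [0, 2, 0, 2, 0, 0, 2, 1, 0, 0]
Reconstruct: [1, 1, 3, 3, 6, 6, 7]


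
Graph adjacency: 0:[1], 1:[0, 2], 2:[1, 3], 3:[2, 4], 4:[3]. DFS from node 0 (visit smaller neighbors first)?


DFS stack-based: start with [0]
Visit order: [0, 1, 2, 3, 4]


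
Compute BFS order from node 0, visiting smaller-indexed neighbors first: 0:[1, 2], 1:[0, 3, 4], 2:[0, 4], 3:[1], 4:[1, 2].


BFS queue: start with [0]
Visit order: [0, 1, 2, 3, 4]


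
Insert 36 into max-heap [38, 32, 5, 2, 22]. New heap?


Append 36: [38, 32, 5, 2, 22, 36]
Bubble up: swap idx 5(36) with idx 2(5)
Result: [38, 32, 36, 2, 22, 5]


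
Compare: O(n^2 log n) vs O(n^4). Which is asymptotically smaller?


n^2 log n grows slower than quartic
O(n^2 log n) is asymptotically smaller; O(n^4) grows faster


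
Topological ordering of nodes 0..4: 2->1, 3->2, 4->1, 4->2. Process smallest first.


Kahn's algorithm, process smallest node first
Order: [0, 3, 4, 2, 1]


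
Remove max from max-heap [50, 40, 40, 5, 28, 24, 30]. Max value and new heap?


Max = 50
Replace root with last, heapify down
Resulting heap: [40, 30, 40, 5, 28, 24]


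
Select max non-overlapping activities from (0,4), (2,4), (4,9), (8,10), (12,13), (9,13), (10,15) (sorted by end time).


Greedy: pick earliest-ending, then skip overlaps.
Selected (3 activities): [(0, 4), (4, 9), (12, 13)]


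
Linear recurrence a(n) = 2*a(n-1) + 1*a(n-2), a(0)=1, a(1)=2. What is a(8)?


Build bottom-up:
...a(6)=169, a(7)=408, a(8)=2*408+1*169=985


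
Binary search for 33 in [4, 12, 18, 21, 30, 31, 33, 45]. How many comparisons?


Search for 33:
[0,7] mid=3 arr[3]=21
[4,7] mid=5 arr[5]=31
[6,7] mid=6 arr[6]=33
Total: 3 comparisons


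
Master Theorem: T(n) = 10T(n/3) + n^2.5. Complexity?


a=10, b=3, c=2.5. log_3(10)=2.096 < c=2.5. Case 3: O(n^c) = O(n^2.500)
Complexity: O(n^2.500)


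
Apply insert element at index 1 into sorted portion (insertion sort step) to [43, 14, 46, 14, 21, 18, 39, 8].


After one pass: [14, 43, 46, 14, 21, 18, 39, 8]


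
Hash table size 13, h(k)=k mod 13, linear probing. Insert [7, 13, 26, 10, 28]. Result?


Insertions: 7->slot 7; 13->slot 0; 26->slot 1; 10->slot 10; 28->slot 2
Table: [13, 26, 28, None, None, None, None, 7, None, None, 10, None, None]


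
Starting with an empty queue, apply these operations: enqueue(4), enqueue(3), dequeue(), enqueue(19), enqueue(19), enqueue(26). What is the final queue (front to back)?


enqueue(4) -> [4]
enqueue(3) -> [4, 3]
dequeue() returns 4 -> [3]
enqueue(19) -> [3, 19]
enqueue(19) -> [3, 19, 19]
enqueue(26) -> [3, 19, 19, 26]
Final queue (front to back): [3, 19, 19, 26]


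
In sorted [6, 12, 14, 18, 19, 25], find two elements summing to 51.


Two pointers: lo=0, hi=5
No pair sums to 51


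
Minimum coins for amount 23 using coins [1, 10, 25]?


dp[0]=0; dp[i]=1+min(dp[i-c] for c in coins)
...dp[18]=9, dp[19]=10, dp[20]=2, dp[21]=3, dp[22]=4, dp[23]=5
Minimum coins for 23 = 5


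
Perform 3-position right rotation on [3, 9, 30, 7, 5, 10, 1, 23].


Right rotate by 3: [10, 1, 23, 3, 9, 30, 7, 5]


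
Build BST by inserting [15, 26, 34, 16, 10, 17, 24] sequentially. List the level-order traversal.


Root = 15; build tree by BST insertion.
Level-Order traversal: [15, 10, 26, 16, 34, 17, 24]


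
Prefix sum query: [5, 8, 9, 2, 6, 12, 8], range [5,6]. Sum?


Prefix sums: [0, 5, 13, 22, 24, 30, 42, 50]
Sum[5..6] = prefix[7] - prefix[5] = 50 - 30 = 20


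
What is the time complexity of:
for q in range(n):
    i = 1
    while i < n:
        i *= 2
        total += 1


Per nesting level: O(n) * O(log n) = O(n log n)
Complexity: O(n log n)


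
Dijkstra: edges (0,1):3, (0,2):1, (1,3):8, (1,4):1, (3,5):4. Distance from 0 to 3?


Dijkstra from 0:
Distances: {0: 0, 1: 3, 2: 1, 3: 11, 4: 4, 5: 15}
Shortest distance to 3 = 11, path = [0, 1, 3]


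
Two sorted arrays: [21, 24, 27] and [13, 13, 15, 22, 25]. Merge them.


Compare heads, take smaller each step.
Merged: [13, 13, 15, 21, 22, 24, 25, 27]


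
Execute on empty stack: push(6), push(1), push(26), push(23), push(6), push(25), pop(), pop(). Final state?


push(6) -> [6]
push(1) -> [6, 1]
push(26) -> [6, 1, 26]
push(23) -> [6, 1, 26, 23]
push(6) -> [6, 1, 26, 23, 6]
push(25) -> [6, 1, 26, 23, 6, 25]
pop() returns 25 -> [6, 1, 26, 23, 6]
pop() returns 6 -> [6, 1, 26, 23]
Final stack (bottom to top): [6, 1, 26, 23]


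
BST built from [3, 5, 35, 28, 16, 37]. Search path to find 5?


BST root = 3
Search for 5: compare at each node
Path: [3, 5]


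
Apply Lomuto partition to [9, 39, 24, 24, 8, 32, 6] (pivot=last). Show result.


Elements <= 6 go left of pivot.
Result: [6, 39, 24, 24, 8, 32, 9], pivot at index 0


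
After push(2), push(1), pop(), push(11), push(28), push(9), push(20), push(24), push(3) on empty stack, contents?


push(2) -> [2]
push(1) -> [2, 1]
pop() returns 1 -> [2]
push(11) -> [2, 11]
push(28) -> [2, 11, 28]
push(9) -> [2, 11, 28, 9]
push(20) -> [2, 11, 28, 9, 20]
push(24) -> [2, 11, 28, 9, 20, 24]
push(3) -> [2, 11, 28, 9, 20, 24, 3]
Final stack (bottom to top): [2, 11, 28, 9, 20, 24, 3]


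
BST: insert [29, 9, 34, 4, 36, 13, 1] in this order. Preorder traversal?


Root = 29; build tree by BST insertion.
Preorder traversal: [29, 9, 4, 1, 13, 34, 36]


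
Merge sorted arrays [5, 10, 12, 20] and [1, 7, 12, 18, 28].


Compare heads, take smaller each step.
Merged: [1, 5, 7, 10, 12, 12, 18, 20, 28]


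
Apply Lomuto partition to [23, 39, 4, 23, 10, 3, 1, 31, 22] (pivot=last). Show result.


Elements <= 22 go left of pivot.
Result: [4, 10, 3, 1, 22, 23, 23, 31, 39], pivot at index 4


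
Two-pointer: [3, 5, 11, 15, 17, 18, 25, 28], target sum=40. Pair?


Two pointers: lo=0, hi=7
Found pair: (15, 25) summing to 40


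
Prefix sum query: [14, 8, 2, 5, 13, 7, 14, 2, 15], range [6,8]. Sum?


Prefix sums: [0, 14, 22, 24, 29, 42, 49, 63, 65, 80]
Sum[6..8] = prefix[9] - prefix[6] = 80 - 49 = 31


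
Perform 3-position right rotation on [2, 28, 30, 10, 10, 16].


Right rotate by 3: [10, 10, 16, 2, 28, 30]


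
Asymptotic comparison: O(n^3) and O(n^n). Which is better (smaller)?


cubic grows slower than n^n
O(n^3) is asymptotically smaller; O(n^n) grows faster


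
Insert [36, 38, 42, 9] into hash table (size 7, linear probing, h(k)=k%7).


Insertions: 36->slot 1; 38->slot 3; 42->slot 0; 9->slot 2
Table: [42, 36, 9, 38, None, None, None]


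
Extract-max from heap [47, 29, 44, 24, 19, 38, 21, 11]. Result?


Max = 47
Replace root with last, heapify down
Resulting heap: [44, 29, 38, 24, 19, 11, 21]


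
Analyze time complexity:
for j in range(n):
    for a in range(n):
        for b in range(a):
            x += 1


Per nesting level: O(n) * O(n) * O(n) [triangular over a] = O(n^3)
Complexity: O(n^3)


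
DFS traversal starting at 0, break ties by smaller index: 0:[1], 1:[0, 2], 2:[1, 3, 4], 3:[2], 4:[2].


DFS stack-based: start with [0]
Visit order: [0, 1, 2, 3, 4]


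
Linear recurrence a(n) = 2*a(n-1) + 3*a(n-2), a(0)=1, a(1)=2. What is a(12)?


Build bottom-up:
...a(10)=44287, a(11)=132860, a(12)=2*132860+3*44287=398581


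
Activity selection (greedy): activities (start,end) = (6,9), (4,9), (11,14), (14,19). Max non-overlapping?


Greedy: pick earliest-ending, then skip overlaps.
Selected (3 activities): [(6, 9), (11, 14), (14, 19)]


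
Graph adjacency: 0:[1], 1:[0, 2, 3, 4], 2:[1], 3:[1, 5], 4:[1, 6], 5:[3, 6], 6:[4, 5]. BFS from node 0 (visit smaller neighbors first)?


BFS queue: start with [0]
Visit order: [0, 1, 2, 3, 4, 5, 6]


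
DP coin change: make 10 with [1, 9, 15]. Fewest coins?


dp[0]=0; dp[i]=1+min(dp[i-c] for c in coins)
...dp[5]=5, dp[6]=6, dp[7]=7, dp[8]=8, dp[9]=1, dp[10]=2
Minimum coins for 10 = 2


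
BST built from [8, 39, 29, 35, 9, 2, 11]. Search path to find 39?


BST root = 8
Search for 39: compare at each node
Path: [8, 39]


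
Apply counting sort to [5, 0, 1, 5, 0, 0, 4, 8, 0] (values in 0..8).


Count array: [4, 1, 0, 0, 1, 2, 0, 0, 1]
Reconstruct: [0, 0, 0, 0, 1, 4, 5, 5, 8]


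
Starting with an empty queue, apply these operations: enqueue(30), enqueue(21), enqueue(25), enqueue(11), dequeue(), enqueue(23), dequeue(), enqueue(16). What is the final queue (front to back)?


enqueue(30) -> [30]
enqueue(21) -> [30, 21]
enqueue(25) -> [30, 21, 25]
enqueue(11) -> [30, 21, 25, 11]
dequeue() returns 30 -> [21, 25, 11]
enqueue(23) -> [21, 25, 11, 23]
dequeue() returns 21 -> [25, 11, 23]
enqueue(16) -> [25, 11, 23, 16]
Final queue (front to back): [25, 11, 23, 16]


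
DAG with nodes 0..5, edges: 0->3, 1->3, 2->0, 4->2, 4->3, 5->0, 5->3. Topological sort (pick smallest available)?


Kahn's algorithm, process smallest node first
Order: [1, 4, 2, 5, 0, 3]


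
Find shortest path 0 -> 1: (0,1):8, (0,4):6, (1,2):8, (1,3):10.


Dijkstra from 0:
Distances: {0: 0, 1: 8, 2: 16, 3: 18, 4: 6}
Shortest distance to 1 = 8, path = [0, 1]


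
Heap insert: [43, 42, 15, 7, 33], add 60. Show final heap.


Append 60: [43, 42, 15, 7, 33, 60]
Bubble up: swap idx 5(60) with idx 2(15); swap idx 2(60) with idx 0(43)
Result: [60, 42, 43, 7, 33, 15]


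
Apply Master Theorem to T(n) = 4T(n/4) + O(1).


a=4, b=4, c=0. log_4(4)=1 > c=0. Case 1: O(n^log_b(a)) = O(n)
Complexity: O(n)


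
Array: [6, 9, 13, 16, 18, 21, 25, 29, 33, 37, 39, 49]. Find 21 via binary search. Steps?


Search for 21:
[0,11] mid=5 arr[5]=21
Total: 1 comparisons


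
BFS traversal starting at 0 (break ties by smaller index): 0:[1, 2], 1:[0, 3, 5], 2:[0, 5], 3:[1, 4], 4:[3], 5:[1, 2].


BFS queue: start with [0]
Visit order: [0, 1, 2, 3, 5, 4]


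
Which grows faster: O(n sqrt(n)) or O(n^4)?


n^1.5 grows slower than quartic
O(n sqrt(n)) is asymptotically smaller; O(n^4) grows faster


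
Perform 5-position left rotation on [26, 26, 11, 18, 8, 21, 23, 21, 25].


Left rotate by 5: [21, 23, 21, 25, 26, 26, 11, 18, 8]


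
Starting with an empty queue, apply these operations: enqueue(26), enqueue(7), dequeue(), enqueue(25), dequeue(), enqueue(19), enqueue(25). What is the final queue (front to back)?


enqueue(26) -> [26]
enqueue(7) -> [26, 7]
dequeue() returns 26 -> [7]
enqueue(25) -> [7, 25]
dequeue() returns 7 -> [25]
enqueue(19) -> [25, 19]
enqueue(25) -> [25, 19, 25]
Final queue (front to back): [25, 19, 25]


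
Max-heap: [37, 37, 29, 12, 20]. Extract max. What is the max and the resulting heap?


Max = 37
Replace root with last, heapify down
Resulting heap: [37, 20, 29, 12]


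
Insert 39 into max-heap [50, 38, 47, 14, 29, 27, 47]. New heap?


Append 39: [50, 38, 47, 14, 29, 27, 47, 39]
Bubble up: swap idx 7(39) with idx 3(14); swap idx 3(39) with idx 1(38)
Result: [50, 39, 47, 38, 29, 27, 47, 14]


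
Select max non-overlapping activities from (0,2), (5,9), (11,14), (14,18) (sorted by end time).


Greedy: pick earliest-ending, then skip overlaps.
Selected (4 activities): [(0, 2), (5, 9), (11, 14), (14, 18)]


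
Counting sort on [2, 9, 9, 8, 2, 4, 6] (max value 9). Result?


Count array: [0, 0, 2, 0, 1, 0, 1, 0, 1, 2]
Reconstruct: [2, 2, 4, 6, 8, 9, 9]


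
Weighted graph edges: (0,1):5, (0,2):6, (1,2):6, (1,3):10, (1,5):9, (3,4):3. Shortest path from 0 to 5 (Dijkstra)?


Dijkstra from 0:
Distances: {0: 0, 1: 5, 2: 6, 3: 15, 4: 18, 5: 14}
Shortest distance to 5 = 14, path = [0, 1, 5]


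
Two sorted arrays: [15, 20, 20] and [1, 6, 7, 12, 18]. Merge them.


Compare heads, take smaller each step.
Merged: [1, 6, 7, 12, 15, 18, 20, 20]


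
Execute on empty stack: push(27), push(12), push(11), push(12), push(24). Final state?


push(27) -> [27]
push(12) -> [27, 12]
push(11) -> [27, 12, 11]
push(12) -> [27, 12, 11, 12]
push(24) -> [27, 12, 11, 12, 24]
Final stack (bottom to top): [27, 12, 11, 12, 24]


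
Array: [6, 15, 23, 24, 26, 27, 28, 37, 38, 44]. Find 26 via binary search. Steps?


Search for 26:
[0,9] mid=4 arr[4]=26
Total: 1 comparisons


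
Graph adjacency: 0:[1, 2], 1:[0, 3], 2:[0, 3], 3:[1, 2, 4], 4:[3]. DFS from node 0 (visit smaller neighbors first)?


DFS stack-based: start with [0]
Visit order: [0, 1, 3, 2, 4]


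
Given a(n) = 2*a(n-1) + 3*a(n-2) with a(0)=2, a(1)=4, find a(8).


Build bottom-up:
...a(6)=1094, a(7)=3280, a(8)=2*3280+3*1094=9842


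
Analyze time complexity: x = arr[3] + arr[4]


Analysis: constant-time operation, no loop
Complexity: O(1)


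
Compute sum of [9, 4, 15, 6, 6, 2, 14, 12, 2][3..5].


Prefix sums: [0, 9, 13, 28, 34, 40, 42, 56, 68, 70]
Sum[3..5] = prefix[6] - prefix[3] = 42 - 28 = 14


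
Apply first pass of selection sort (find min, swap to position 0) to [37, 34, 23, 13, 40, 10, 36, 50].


After one pass: [10, 34, 23, 13, 40, 37, 36, 50]


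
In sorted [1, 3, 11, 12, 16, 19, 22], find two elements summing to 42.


Two pointers: lo=0, hi=6
No pair sums to 42


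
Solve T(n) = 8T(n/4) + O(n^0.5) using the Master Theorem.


a=8, b=4, c=0.5. log_4(8)=1.5 > c=0.5. Case 1: O(n^log_b(a)) = O(n^1.500)
Complexity: O(n^1.500)


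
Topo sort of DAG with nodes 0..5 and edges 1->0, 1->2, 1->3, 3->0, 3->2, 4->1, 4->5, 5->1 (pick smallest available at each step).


Kahn's algorithm, process smallest node first
Order: [4, 5, 1, 3, 0, 2]


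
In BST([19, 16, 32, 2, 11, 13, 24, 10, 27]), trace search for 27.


BST root = 19
Search for 27: compare at each node
Path: [19, 32, 24, 27]


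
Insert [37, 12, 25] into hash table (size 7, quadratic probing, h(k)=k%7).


Insertions: 37->slot 2; 12->slot 5; 25->slot 4
Table: [None, None, 37, None, 25, 12, None]


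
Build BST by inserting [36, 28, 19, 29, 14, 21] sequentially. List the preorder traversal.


Root = 36; build tree by BST insertion.
Preorder traversal: [36, 28, 19, 14, 21, 29]


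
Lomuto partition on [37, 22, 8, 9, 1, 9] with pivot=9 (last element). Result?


Elements <= 9 go left of pivot.
Result: [8, 9, 1, 9, 37, 22], pivot at index 3


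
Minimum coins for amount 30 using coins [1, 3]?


dp[0]=0; dp[i]=1+min(dp[i-c] for c in coins)
...dp[25]=9, dp[26]=10, dp[27]=9, dp[28]=10, dp[29]=11, dp[30]=10
Minimum coins for 30 = 10


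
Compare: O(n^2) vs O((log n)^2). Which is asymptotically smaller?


polylogarithmic grows slower than quadratic
O((log n)^2) is asymptotically smaller; O(n^2) grows faster


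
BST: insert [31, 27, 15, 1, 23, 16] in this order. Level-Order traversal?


Root = 31; build tree by BST insertion.
Level-Order traversal: [31, 27, 15, 1, 23, 16]


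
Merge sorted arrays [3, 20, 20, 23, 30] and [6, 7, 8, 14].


Compare heads, take smaller each step.
Merged: [3, 6, 7, 8, 14, 20, 20, 23, 30]


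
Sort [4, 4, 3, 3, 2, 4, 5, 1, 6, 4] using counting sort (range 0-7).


Count array: [0, 1, 1, 2, 4, 1, 1, 0]
Reconstruct: [1, 2, 3, 3, 4, 4, 4, 4, 5, 6]


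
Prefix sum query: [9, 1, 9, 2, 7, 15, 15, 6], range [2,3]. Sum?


Prefix sums: [0, 9, 10, 19, 21, 28, 43, 58, 64]
Sum[2..3] = prefix[4] - prefix[2] = 21 - 10 = 11


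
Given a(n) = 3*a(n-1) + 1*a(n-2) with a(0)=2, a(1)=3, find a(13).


Build bottom-up:
...a(11)=510117, a(12)=1684802, a(13)=3*1684802+1*510117=5564523


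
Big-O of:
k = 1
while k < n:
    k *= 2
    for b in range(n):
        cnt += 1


Per nesting level: O(log n) * O(n) = O(n log n)
Complexity: O(n log n)


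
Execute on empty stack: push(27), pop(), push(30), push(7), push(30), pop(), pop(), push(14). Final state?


push(27) -> [27]
pop() returns 27 -> []
push(30) -> [30]
push(7) -> [30, 7]
push(30) -> [30, 7, 30]
pop() returns 30 -> [30, 7]
pop() returns 7 -> [30]
push(14) -> [30, 14]
Final stack (bottom to top): [30, 14]


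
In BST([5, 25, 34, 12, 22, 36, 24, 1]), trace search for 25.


BST root = 5
Search for 25: compare at each node
Path: [5, 25]


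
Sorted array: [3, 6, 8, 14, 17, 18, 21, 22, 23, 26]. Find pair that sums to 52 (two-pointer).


Two pointers: lo=0, hi=9
No pair sums to 52


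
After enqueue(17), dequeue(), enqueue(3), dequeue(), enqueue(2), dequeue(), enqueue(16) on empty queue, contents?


enqueue(17) -> [17]
dequeue() returns 17 -> []
enqueue(3) -> [3]
dequeue() returns 3 -> []
enqueue(2) -> [2]
dequeue() returns 2 -> []
enqueue(16) -> [16]
Final queue (front to back): [16]


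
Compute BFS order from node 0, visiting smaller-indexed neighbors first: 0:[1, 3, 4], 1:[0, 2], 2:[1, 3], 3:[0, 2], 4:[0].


BFS queue: start with [0]
Visit order: [0, 1, 3, 4, 2]


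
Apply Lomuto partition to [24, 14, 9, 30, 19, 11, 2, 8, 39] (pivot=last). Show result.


Elements <= 39 go left of pivot.
Result: [24, 14, 9, 30, 19, 11, 2, 8, 39], pivot at index 8


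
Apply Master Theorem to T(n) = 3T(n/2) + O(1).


a=3, b=2, c=0. log_2(3)=1.585 > c=0. Case 1: O(n^log_b(a)) = O(n^1.585)
Complexity: O(n^1.585)


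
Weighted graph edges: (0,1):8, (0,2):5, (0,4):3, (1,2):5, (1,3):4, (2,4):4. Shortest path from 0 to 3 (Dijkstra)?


Dijkstra from 0:
Distances: {0: 0, 1: 8, 2: 5, 3: 12, 4: 3}
Shortest distance to 3 = 12, path = [0, 1, 3]


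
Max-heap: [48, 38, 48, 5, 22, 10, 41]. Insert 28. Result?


Append 28: [48, 38, 48, 5, 22, 10, 41, 28]
Bubble up: swap idx 7(28) with idx 3(5)
Result: [48, 38, 48, 28, 22, 10, 41, 5]


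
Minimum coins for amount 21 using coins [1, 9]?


dp[0]=0; dp[i]=1+min(dp[i-c] for c in coins)
...dp[16]=8, dp[17]=9, dp[18]=2, dp[19]=3, dp[20]=4, dp[21]=5
Minimum coins for 21 = 5


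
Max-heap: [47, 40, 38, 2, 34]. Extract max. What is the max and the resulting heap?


Max = 47
Replace root with last, heapify down
Resulting heap: [40, 34, 38, 2]


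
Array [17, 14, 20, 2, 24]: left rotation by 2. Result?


Left rotate by 2: [20, 2, 24, 17, 14]


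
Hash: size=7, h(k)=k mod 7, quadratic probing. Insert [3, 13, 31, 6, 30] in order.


Insertions: 3->slot 3; 13->slot 6; 31->slot 4; 6->slot 0; 30->slot 2
Table: [6, None, 30, 3, 31, None, 13]


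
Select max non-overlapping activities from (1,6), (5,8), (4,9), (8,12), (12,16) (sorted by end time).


Greedy: pick earliest-ending, then skip overlaps.
Selected (3 activities): [(1, 6), (8, 12), (12, 16)]


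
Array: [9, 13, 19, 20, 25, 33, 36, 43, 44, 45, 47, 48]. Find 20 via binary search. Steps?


Search for 20:
[0,11] mid=5 arr[5]=33
[0,4] mid=2 arr[2]=19
[3,4] mid=3 arr[3]=20
Total: 3 comparisons


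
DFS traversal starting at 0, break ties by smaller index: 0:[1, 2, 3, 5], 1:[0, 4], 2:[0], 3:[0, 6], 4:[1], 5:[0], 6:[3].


DFS stack-based: start with [0]
Visit order: [0, 1, 4, 2, 3, 6, 5]


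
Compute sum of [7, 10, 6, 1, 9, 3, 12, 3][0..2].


Prefix sums: [0, 7, 17, 23, 24, 33, 36, 48, 51]
Sum[0..2] = prefix[3] - prefix[0] = 23 - 0 = 23


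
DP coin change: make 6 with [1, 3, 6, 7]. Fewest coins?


dp[0]=0; dp[i]=1+min(dp[i-c] for c in coins)
...dp[1]=1, dp[2]=2, dp[3]=1, dp[4]=2, dp[5]=3, dp[6]=1
Minimum coins for 6 = 1


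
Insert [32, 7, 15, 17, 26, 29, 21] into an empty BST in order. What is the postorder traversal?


Root = 32; build tree by BST insertion.
Postorder traversal: [21, 29, 26, 17, 15, 7, 32]


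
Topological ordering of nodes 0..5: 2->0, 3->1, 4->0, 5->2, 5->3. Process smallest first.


Kahn's algorithm, process smallest node first
Order: [4, 5, 2, 0, 3, 1]


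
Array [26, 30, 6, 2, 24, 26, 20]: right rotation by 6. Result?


Right rotate by 6: [30, 6, 2, 24, 26, 20, 26]


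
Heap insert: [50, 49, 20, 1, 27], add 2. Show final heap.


Append 2: [50, 49, 20, 1, 27, 2]
Bubble up: no swaps needed
Result: [50, 49, 20, 1, 27, 2]


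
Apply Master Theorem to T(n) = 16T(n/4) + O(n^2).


a=16, b=4, c=2. log_4(16)=2 = c=2. Case 2: O(n^c log n) = O(n^2 log n)
Complexity: O(n^2 log n)


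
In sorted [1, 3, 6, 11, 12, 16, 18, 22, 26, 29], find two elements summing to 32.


Two pointers: lo=0, hi=9
Found pair: (3, 29) summing to 32


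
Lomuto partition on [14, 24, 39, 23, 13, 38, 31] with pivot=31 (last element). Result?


Elements <= 31 go left of pivot.
Result: [14, 24, 23, 13, 31, 38, 39], pivot at index 4


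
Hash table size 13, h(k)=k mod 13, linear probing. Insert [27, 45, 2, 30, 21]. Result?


Insertions: 27->slot 1; 45->slot 6; 2->slot 2; 30->slot 4; 21->slot 8
Table: [None, 27, 2, None, 30, None, 45, None, 21, None, None, None, None]


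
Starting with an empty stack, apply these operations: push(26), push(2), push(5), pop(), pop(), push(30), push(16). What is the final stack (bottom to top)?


push(26) -> [26]
push(2) -> [26, 2]
push(5) -> [26, 2, 5]
pop() returns 5 -> [26, 2]
pop() returns 2 -> [26]
push(30) -> [26, 30]
push(16) -> [26, 30, 16]
Final stack (bottom to top): [26, 30, 16]


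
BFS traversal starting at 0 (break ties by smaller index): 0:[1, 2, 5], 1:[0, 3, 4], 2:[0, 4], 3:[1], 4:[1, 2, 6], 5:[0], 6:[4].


BFS queue: start with [0]
Visit order: [0, 1, 2, 5, 3, 4, 6]


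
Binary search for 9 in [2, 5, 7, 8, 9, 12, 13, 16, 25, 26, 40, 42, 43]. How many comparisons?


Search for 9:
[0,12] mid=6 arr[6]=13
[0,5] mid=2 arr[2]=7
[3,5] mid=4 arr[4]=9
Total: 3 comparisons


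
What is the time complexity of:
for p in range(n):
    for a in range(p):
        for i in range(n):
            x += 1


Per nesting level: O(n) * O(n) [triangular over p] * O(n) = O(n^3)
Complexity: O(n^3)


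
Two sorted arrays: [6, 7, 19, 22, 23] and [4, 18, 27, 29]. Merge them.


Compare heads, take smaller each step.
Merged: [4, 6, 7, 18, 19, 22, 23, 27, 29]


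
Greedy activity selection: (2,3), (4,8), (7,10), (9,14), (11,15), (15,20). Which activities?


Greedy: pick earliest-ending, then skip overlaps.
Selected (4 activities): [(2, 3), (4, 8), (9, 14), (15, 20)]


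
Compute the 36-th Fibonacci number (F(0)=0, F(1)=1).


F(n)=F(n-1)+F(n-2)
...F(34)=5702887, F(35)=9227465, F(36)=14930352


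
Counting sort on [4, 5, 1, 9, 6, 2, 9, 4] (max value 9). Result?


Count array: [0, 1, 1, 0, 2, 1, 1, 0, 0, 2]
Reconstruct: [1, 2, 4, 4, 5, 6, 9, 9]


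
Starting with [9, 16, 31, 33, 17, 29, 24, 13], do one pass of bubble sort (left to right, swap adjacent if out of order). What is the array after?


After one pass: [9, 16, 31, 17, 29, 24, 13, 33]


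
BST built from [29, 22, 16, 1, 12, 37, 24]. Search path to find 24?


BST root = 29
Search for 24: compare at each node
Path: [29, 22, 24]


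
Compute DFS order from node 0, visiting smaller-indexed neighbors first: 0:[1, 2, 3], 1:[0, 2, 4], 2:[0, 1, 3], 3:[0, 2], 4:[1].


DFS stack-based: start with [0]
Visit order: [0, 1, 2, 3, 4]


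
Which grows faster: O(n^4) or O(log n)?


logarithmic grows slower than quartic
O(log n) is asymptotically smaller; O(n^4) grows faster


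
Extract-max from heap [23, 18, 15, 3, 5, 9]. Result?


Max = 23
Replace root with last, heapify down
Resulting heap: [18, 9, 15, 3, 5]


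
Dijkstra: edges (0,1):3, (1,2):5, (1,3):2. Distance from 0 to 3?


Dijkstra from 0:
Distances: {0: 0, 1: 3, 2: 8, 3: 5}
Shortest distance to 3 = 5, path = [0, 1, 3]


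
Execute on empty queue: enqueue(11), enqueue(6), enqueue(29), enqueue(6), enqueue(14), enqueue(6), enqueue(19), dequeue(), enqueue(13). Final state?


enqueue(11) -> [11]
enqueue(6) -> [11, 6]
enqueue(29) -> [11, 6, 29]
enqueue(6) -> [11, 6, 29, 6]
enqueue(14) -> [11, 6, 29, 6, 14]
enqueue(6) -> [11, 6, 29, 6, 14, 6]
enqueue(19) -> [11, 6, 29, 6, 14, 6, 19]
dequeue() returns 11 -> [6, 29, 6, 14, 6, 19]
enqueue(13) -> [6, 29, 6, 14, 6, 19, 13]
Final queue (front to back): [6, 29, 6, 14, 6, 19, 13]


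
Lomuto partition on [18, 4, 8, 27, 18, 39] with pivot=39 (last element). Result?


Elements <= 39 go left of pivot.
Result: [18, 4, 8, 27, 18, 39], pivot at index 5


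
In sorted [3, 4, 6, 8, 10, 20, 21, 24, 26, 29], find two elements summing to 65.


Two pointers: lo=0, hi=9
No pair sums to 65


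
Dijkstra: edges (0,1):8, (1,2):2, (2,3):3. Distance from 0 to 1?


Dijkstra from 0:
Distances: {0: 0, 1: 8, 2: 10, 3: 13}
Shortest distance to 1 = 8, path = [0, 1]


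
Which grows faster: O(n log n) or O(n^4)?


linearithmic grows slower than quartic
O(n log n) is asymptotically smaller; O(n^4) grows faster


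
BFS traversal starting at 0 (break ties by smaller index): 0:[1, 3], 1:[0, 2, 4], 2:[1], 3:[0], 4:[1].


BFS queue: start with [0]
Visit order: [0, 1, 3, 2, 4]


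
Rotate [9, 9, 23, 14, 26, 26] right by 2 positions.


Right rotate by 2: [26, 26, 9, 9, 23, 14]


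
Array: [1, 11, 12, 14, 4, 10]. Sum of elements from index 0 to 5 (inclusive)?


Prefix sums: [0, 1, 12, 24, 38, 42, 52]
Sum[0..5] = prefix[6] - prefix[0] = 52 - 0 = 52


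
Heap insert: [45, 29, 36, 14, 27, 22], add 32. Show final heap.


Append 32: [45, 29, 36, 14, 27, 22, 32]
Bubble up: no swaps needed
Result: [45, 29, 36, 14, 27, 22, 32]


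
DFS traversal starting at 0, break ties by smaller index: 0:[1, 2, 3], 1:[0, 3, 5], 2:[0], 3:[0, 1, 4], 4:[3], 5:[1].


DFS stack-based: start with [0]
Visit order: [0, 1, 3, 4, 5, 2]


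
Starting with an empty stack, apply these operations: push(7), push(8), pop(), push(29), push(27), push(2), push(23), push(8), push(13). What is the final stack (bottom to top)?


push(7) -> [7]
push(8) -> [7, 8]
pop() returns 8 -> [7]
push(29) -> [7, 29]
push(27) -> [7, 29, 27]
push(2) -> [7, 29, 27, 2]
push(23) -> [7, 29, 27, 2, 23]
push(8) -> [7, 29, 27, 2, 23, 8]
push(13) -> [7, 29, 27, 2, 23, 8, 13]
Final stack (bottom to top): [7, 29, 27, 2, 23, 8, 13]


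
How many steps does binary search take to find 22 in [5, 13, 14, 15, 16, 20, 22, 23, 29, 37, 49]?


Search for 22:
[0,10] mid=5 arr[5]=20
[6,10] mid=8 arr[8]=29
[6,7] mid=6 arr[6]=22
Total: 3 comparisons


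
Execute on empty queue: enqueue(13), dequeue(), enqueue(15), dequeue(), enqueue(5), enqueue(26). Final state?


enqueue(13) -> [13]
dequeue() returns 13 -> []
enqueue(15) -> [15]
dequeue() returns 15 -> []
enqueue(5) -> [5]
enqueue(26) -> [5, 26]
Final queue (front to back): [5, 26]


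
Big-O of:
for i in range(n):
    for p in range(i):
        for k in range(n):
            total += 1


Per nesting level: O(n) * O(n) [triangular over i] * O(n) = O(n^3)
Complexity: O(n^3)


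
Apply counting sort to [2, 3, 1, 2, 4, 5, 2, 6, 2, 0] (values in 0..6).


Count array: [1, 1, 4, 1, 1, 1, 1]
Reconstruct: [0, 1, 2, 2, 2, 2, 3, 4, 5, 6]


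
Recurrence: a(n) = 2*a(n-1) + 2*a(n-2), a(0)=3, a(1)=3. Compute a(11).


Build bottom-up:
...a(9)=12720, a(10)=34752, a(11)=2*34752+2*12720=94944


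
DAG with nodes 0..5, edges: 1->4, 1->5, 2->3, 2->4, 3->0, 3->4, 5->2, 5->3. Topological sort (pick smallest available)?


Kahn's algorithm, process smallest node first
Order: [1, 5, 2, 3, 0, 4]
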